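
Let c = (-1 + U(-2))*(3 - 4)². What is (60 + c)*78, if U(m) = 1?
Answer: 4680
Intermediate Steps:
c = 0 (c = (-1 + 1)*(3 - 4)² = 0*(-1)² = 0*1 = 0)
(60 + c)*78 = (60 + 0)*78 = 60*78 = 4680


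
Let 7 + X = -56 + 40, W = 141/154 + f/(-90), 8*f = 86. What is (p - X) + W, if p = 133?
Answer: 4346389/27720 ≈ 156.80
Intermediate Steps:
f = 43/4 (f = (⅛)*86 = 43/4 ≈ 10.750)
W = 22069/27720 (W = 141/154 + (43/4)/(-90) = 141*(1/154) + (43/4)*(-1/90) = 141/154 - 43/360 = 22069/27720 ≈ 0.79614)
X = -23 (X = -7 + (-56 + 40) = -7 - 16 = -23)
(p - X) + W = (133 - 1*(-23)) + 22069/27720 = (133 + 23) + 22069/27720 = 156 + 22069/27720 = 4346389/27720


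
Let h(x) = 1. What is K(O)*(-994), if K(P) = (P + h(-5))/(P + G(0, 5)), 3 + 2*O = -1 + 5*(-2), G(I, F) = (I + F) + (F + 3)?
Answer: 994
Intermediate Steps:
G(I, F) = 3 + I + 2*F (G(I, F) = (F + I) + (3 + F) = 3 + I + 2*F)
O = -7 (O = -3/2 + (-1 + 5*(-2))/2 = -3/2 + (-1 - 10)/2 = -3/2 + (½)*(-11) = -3/2 - 11/2 = -7)
K(P) = (1 + P)/(13 + P) (K(P) = (P + 1)/(P + (3 + 0 + 2*5)) = (1 + P)/(P + (3 + 0 + 10)) = (1 + P)/(P + 13) = (1 + P)/(13 + P))
K(O)*(-994) = ((1 - 7)/(13 - 7))*(-994) = (-6/6)*(-994) = ((⅙)*(-6))*(-994) = -1*(-994) = 994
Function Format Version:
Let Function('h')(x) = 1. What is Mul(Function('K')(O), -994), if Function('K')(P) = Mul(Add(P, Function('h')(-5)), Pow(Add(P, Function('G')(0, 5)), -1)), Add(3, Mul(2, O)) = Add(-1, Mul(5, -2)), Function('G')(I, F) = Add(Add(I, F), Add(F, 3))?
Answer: 994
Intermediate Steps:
Function('G')(I, F) = Add(3, I, Mul(2, F)) (Function('G')(I, F) = Add(Add(F, I), Add(3, F)) = Add(3, I, Mul(2, F)))
O = -7 (O = Add(Rational(-3, 2), Mul(Rational(1, 2), Add(-1, Mul(5, -2)))) = Add(Rational(-3, 2), Mul(Rational(1, 2), Add(-1, -10))) = Add(Rational(-3, 2), Mul(Rational(1, 2), -11)) = Add(Rational(-3, 2), Rational(-11, 2)) = -7)
Function('K')(P) = Mul(Pow(Add(13, P), -1), Add(1, P)) (Function('K')(P) = Mul(Add(P, 1), Pow(Add(P, Add(3, 0, Mul(2, 5))), -1)) = Mul(Add(1, P), Pow(Add(P, Add(3, 0, 10)), -1)) = Mul(Add(1, P), Pow(Add(P, 13), -1)) = Mul(Add(1, P), Pow(Add(13, P), -1)) = Mul(Pow(Add(13, P), -1), Add(1, P)))
Mul(Function('K')(O), -994) = Mul(Mul(Pow(Add(13, -7), -1), Add(1, -7)), -994) = Mul(Mul(Pow(6, -1), -6), -994) = Mul(Mul(Rational(1, 6), -6), -994) = Mul(-1, -994) = 994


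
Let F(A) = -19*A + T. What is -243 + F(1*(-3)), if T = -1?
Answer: -187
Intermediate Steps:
F(A) = -1 - 19*A (F(A) = -19*A - 1 = -1 - 19*A)
-243 + F(1*(-3)) = -243 + (-1 - 19*(-3)) = -243 + (-1 + 57) = -243 + 56 = -187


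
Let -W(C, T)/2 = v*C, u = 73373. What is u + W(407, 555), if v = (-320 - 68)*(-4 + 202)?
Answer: 62608109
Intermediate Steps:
v = -76824 (v = -388*198 = -76824)
W(C, T) = 153648*C (W(C, T) = -(-153648)*C = 153648*C)
u + W(407, 555) = 73373 + 153648*407 = 73373 + 62534736 = 62608109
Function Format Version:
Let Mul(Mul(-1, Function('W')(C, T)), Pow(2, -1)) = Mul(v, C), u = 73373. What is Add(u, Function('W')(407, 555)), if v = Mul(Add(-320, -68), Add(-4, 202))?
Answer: 62608109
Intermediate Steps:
v = -76824 (v = Mul(-388, 198) = -76824)
Function('W')(C, T) = Mul(153648, C) (Function('W')(C, T) = Mul(-2, Mul(-76824, C)) = Mul(153648, C))
Add(u, Function('W')(407, 555)) = Add(73373, Mul(153648, 407)) = Add(73373, 62534736) = 62608109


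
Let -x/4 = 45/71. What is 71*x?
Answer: -180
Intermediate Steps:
x = -180/71 ≈ -2.5352
71*x = 71*(-180/71) = -180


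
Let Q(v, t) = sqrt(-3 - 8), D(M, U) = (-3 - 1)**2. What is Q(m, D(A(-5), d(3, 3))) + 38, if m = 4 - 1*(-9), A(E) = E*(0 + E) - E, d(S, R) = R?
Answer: 38 + I*sqrt(11) ≈ 38.0 + 3.3166*I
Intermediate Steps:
A(E) = E**2 - E (A(E) = E*E - E = E**2 - E)
m = 13 (m = 4 + 9 = 13)
D(M, U) = 16 (D(M, U) = (-4)**2 = 16)
Q(v, t) = I*sqrt(11) (Q(v, t) = sqrt(-11) = I*sqrt(11))
Q(m, D(A(-5), d(3, 3))) + 38 = I*sqrt(11) + 38 = 38 + I*sqrt(11)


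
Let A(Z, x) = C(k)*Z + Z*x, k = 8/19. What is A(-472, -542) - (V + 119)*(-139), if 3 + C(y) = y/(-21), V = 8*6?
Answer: 111904523/399 ≈ 2.8046e+5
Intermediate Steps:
k = 8/19 (k = 8*(1/19) = 8/19 ≈ 0.42105)
V = 48
C(y) = -3 - y/21 (C(y) = -3 + y/(-21) = -3 + y*(-1/21) = -3 - y/21)
A(Z, x) = -1205*Z/399 + Z*x (A(Z, x) = (-3 - 1/21*8/19)*Z + Z*x = (-3 - 8/399)*Z + Z*x = -1205*Z/399 + Z*x)
A(-472, -542) - (V + 119)*(-139) = (1/399)*(-472)*(-1205 + 399*(-542)) - (48 + 119)*(-139) = (1/399)*(-472)*(-1205 - 216258) - 167*(-139) = (1/399)*(-472)*(-217463) - 1*(-23213) = 102642536/399 + 23213 = 111904523/399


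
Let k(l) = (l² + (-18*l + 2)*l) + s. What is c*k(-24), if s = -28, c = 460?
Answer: -4539280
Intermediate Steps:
k(l) = -28 + l² + l*(2 - 18*l) (k(l) = (l² + (-18*l + 2)*l) - 28 = (l² + (2 - 18*l)*l) - 28 = (l² + l*(2 - 18*l)) - 28 = -28 + l² + l*(2 - 18*l))
c*k(-24) = 460*(-28 - 17*(-24)² + 2*(-24)) = 460*(-28 - 17*576 - 48) = 460*(-28 - 9792 - 48) = 460*(-9868) = -4539280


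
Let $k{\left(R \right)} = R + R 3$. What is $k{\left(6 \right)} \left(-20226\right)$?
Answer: $-485424$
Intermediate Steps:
$k{\left(R \right)} = 4 R$ ($k{\left(R \right)} = R + 3 R = 4 R$)
$k{\left(6 \right)} \left(-20226\right) = 4 \cdot 6 \left(-20226\right) = 24 \left(-20226\right) = -485424$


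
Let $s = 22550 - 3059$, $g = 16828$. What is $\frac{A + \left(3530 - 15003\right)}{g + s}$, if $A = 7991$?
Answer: $- \frac{3482}{36319} \approx -0.095873$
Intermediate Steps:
$s = 19491$ ($s = 22550 - 3059 = 19491$)
$\frac{A + \left(3530 - 15003\right)}{g + s} = \frac{7991 + \left(3530 - 15003\right)}{16828 + 19491} = \frac{7991 - 11473}{36319} = \left(-3482\right) \frac{1}{36319} = - \frac{3482}{36319}$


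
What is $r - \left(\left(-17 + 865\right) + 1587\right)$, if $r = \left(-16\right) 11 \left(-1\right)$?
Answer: $-2259$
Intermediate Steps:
$r = 176$ ($r = \left(-176\right) \left(-1\right) = 176$)
$r - \left(\left(-17 + 865\right) + 1587\right) = 176 - \left(\left(-17 + 865\right) + 1587\right) = 176 - \left(848 + 1587\right) = 176 - 2435 = -2259$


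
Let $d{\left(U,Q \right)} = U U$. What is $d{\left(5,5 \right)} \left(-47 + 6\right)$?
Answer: $-1025$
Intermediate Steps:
$d{\left(U,Q \right)} = U^{2}$
$d{\left(5,5 \right)} \left(-47 + 6\right) = 5^{2} \left(-47 + 6\right) = 25 \left(-41\right) = -1025$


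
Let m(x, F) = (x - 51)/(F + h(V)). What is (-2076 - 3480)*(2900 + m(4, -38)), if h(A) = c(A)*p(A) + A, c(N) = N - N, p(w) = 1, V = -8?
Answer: -370715766/23 ≈ -1.6118e+7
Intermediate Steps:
c(N) = 0
h(A) = A (h(A) = 0*1 + A = 0 + A = A)
m(x, F) = (-51 + x)/(-8 + F) (m(x, F) = (x - 51)/(F - 8) = (-51 + x)/(-8 + F))
(-2076 - 3480)*(2900 + m(4, -38)) = (-2076 - 3480)*(2900 + (-51 + 4)/(-8 - 38)) = -5556*(2900 - 47/(-46)) = -5556*(2900 - 1/46*(-47)) = -5556*(2900 + 47/46) = -5556*133447/46 = -370715766/23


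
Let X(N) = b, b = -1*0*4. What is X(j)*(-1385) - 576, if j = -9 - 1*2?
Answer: -576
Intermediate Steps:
j = -11 (j = -9 - 2 = -11)
b = 0 (b = 0*4 = 0)
X(N) = 0
X(j)*(-1385) - 576 = 0*(-1385) - 576 = 0 - 576 = -576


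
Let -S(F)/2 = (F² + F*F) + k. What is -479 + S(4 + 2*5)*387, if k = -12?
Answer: -294599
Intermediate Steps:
S(F) = 24 - 4*F² (S(F) = -2*((F² + F*F) - 12) = -2*((F² + F²) - 12) = -2*(2*F² - 12) = -2*(-12 + 2*F²) = 24 - 4*F²)
-479 + S(4 + 2*5)*387 = -479 + (24 - 4*(4 + 2*5)²)*387 = -479 + (24 - 4*(4 + 10)²)*387 = -479 + (24 - 4*14²)*387 = -479 + (24 - 4*196)*387 = -479 + (24 - 784)*387 = -479 - 760*387 = -479 - 294120 = -294599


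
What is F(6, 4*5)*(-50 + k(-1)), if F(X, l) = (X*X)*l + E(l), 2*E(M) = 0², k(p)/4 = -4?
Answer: -47520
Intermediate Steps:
k(p) = -16 (k(p) = 4*(-4) = -16)
E(M) = 0 (E(M) = (½)*0² = (½)*0 = 0)
F(X, l) = l*X² (F(X, l) = (X*X)*l + 0 = X²*l + 0 = l*X² + 0 = l*X²)
F(6, 4*5)*(-50 + k(-1)) = ((4*5)*6²)*(-50 - 16) = (20*36)*(-66) = 720*(-66) = -47520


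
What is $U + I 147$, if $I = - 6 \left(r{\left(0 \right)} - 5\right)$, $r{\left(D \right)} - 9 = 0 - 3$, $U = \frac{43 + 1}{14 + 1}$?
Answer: $- \frac{13186}{15} \approx -879.07$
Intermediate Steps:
$U = \frac{44}{15} \approx 2.9333$
$r{\left(D \right)} = 6$ ($r{\left(D \right)} = 9 + \left(0 - 3\right) = 9 - 3 = 6$)
$I = -6$ ($I = - 6 \left(6 - 5\right) = \left(-6\right) 1 = -6$)
$U + I 147 = \frac{44}{15} - 882 = - \frac{13186}{15}$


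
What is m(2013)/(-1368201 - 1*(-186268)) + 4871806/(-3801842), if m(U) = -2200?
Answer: -2874892114299/2246761260293 ≈ -1.2796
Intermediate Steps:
m(2013)/(-1368201 - 1*(-186268)) + 4871806/(-3801842) = -2200/(-1368201 - 1*(-186268)) + 4871806/(-3801842) = -2200/(-1368201 + 186268) + 4871806*(-1/3801842) = -2200/(-1181933) - 2435903/1900921 = -2200*(-1/1181933) - 2435903/1900921 = 2200/1181933 - 2435903/1900921 = -2874892114299/2246761260293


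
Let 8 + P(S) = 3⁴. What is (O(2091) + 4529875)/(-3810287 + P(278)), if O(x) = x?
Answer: -2265983/1905107 ≈ -1.1894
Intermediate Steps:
P(S) = 73 (P(S) = -8 + 3⁴ = -8 + 81 = 73)
(O(2091) + 4529875)/(-3810287 + P(278)) = (2091 + 4529875)/(-3810287 + 73) = 4531966/(-3810214) = 4531966*(-1/3810214) = -2265983/1905107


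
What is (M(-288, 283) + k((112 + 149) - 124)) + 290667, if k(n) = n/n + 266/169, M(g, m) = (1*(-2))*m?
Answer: 49027504/169 ≈ 2.9010e+5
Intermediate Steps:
M(g, m) = -2*m
k(n) = 435/169 (k(n) = 1 + 266*(1/169) = 1 + 266/169 = 435/169)
(M(-288, 283) + k((112 + 149) - 124)) + 290667 = (-2*283 + 435/169) + 290667 = (-566 + 435/169) + 290667 = -95219/169 + 290667 = 49027504/169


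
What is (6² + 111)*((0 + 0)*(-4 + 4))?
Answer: 0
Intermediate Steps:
(6² + 111)*((0 + 0)*(-4 + 4)) = (36 + 111)*(0*0) = 147*0 = 0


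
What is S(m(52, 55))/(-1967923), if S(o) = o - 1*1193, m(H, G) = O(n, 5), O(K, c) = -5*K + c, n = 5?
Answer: 1213/1967923 ≈ 0.00061639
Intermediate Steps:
O(K, c) = c - 5*K
m(H, G) = -20 (m(H, G) = 5 - 5*5 = 5 - 25 = -20)
S(o) = -1193 + o (S(o) = o - 1193 = -1193 + o)
S(m(52, 55))/(-1967923) = (-1193 - 20)/(-1967923) = -1213*(-1/1967923) = 1213/1967923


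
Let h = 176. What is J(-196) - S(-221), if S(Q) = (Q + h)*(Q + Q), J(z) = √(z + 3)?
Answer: -19890 + I*√193 ≈ -19890.0 + 13.892*I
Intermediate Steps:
J(z) = √(3 + z)
S(Q) = 2*Q*(176 + Q) (S(Q) = (Q + 176)*(Q + Q) = (176 + Q)*(2*Q) = 2*Q*(176 + Q))
J(-196) - S(-221) = √(3 - 196) - 2*(-221)*(176 - 221) = √(-193) - 2*(-221)*(-45) = I*√193 - 1*19890 = I*√193 - 19890 = -19890 + I*√193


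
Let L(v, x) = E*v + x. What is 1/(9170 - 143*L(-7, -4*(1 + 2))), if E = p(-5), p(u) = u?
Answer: 1/5881 ≈ 0.00017004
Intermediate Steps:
E = -5
L(v, x) = x - 5*v (L(v, x) = -5*v + x = x - 5*v)
1/(9170 - 143*L(-7, -4*(1 + 2))) = 1/(9170 - 143*(-4*(1 + 2) - 5*(-7))) = 1/(9170 - 143*(-4*3 + 35)) = 1/(9170 - 143*(-12 + 35)) = 1/(9170 - 143*23) = 1/(9170 - 3289) = 1/5881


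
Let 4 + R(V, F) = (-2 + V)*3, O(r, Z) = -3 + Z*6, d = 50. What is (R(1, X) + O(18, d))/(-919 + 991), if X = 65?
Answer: 145/36 ≈ 4.0278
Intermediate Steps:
O(r, Z) = -3 + 6*Z
R(V, F) = -10 + 3*V (R(V, F) = -4 + (-2 + V)*3 = -4 + (-6 + 3*V) = -10 + 3*V)
(R(1, X) + O(18, d))/(-919 + 991) = ((-10 + 3*1) + (-3 + 6*50))/(-919 + 991) = ((-10 + 3) + (-3 + 300))/72 = (-7 + 297)*(1/72) = 290*(1/72) = 145/36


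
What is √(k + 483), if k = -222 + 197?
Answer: √458 ≈ 21.401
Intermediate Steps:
k = -25
√(k + 483) = √(-25 + 483) = √458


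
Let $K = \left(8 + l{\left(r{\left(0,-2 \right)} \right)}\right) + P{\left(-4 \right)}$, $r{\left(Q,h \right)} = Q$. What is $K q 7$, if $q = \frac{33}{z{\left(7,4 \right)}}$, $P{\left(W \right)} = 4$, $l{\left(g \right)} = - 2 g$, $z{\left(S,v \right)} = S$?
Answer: $396$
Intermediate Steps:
$K = 12$ ($K = \left(8 - 0\right) + 4 = \left(8 + 0\right) + 4 = 8 + 4 = 12$)
$q = \frac{33}{7} \approx 4.7143$
$K q 7 = 12 \cdot \frac{33}{7} \cdot 7 = \frac{396}{7} \cdot 7 = 396$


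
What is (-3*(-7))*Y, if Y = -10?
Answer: -210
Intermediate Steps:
(-3*(-7))*Y = -3*(-7)*(-10) = 21*(-10) = -210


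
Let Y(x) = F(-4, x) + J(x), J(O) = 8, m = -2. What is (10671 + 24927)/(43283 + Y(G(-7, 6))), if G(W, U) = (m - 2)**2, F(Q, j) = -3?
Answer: 17799/21644 ≈ 0.82235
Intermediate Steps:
G(W, U) = 16 (G(W, U) = (-2 - 2)**2 = (-4)**2 = 16)
Y(x) = 5 (Y(x) = -3 + 8 = 5)
(10671 + 24927)/(43283 + Y(G(-7, 6))) = (10671 + 24927)/(43283 + 5) = 35598/43288 = 35598*(1/43288) = 17799/21644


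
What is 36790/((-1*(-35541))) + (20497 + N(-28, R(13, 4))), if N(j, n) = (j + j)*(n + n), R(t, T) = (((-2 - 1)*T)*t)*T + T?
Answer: 3196487707/35541 ≈ 89938.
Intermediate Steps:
R(t, T) = T - 3*t*T² (R(t, T) = ((-3*T)*t)*T + T = (-3*T*t)*T + T = -3*t*T² + T = T - 3*t*T²)
N(j, n) = 4*j*n (N(j, n) = (2*j)*(2*n) = 4*j*n)
36790/((-1*(-35541))) + (20497 + N(-28, R(13, 4))) = 36790/((-1*(-35541))) + (20497 + 4*(-28)*(4*(1 - 3*4*13))) = 36790/35541 + (20497 + 4*(-28)*(4*(1 - 156))) = 36790*(1/35541) + (20497 + 4*(-28)*(4*(-155))) = 36790/35541 + (20497 + 4*(-28)*(-620)) = 36790/35541 + (20497 + 69440) = 36790/35541 + 89937 = 3196487707/35541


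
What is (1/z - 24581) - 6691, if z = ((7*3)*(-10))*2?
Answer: -13134241/420 ≈ -31272.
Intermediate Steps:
z = -420 (z = (21*(-10))*2 = -210*2 = -420)
(1/z - 24581) - 6691 = (1/(-420) - 24581) - 6691 = (-1/420 - 24581) - 6691 = -10324021/420 - 6691 = -13134241/420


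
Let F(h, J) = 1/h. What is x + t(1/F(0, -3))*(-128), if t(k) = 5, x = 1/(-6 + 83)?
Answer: -49279/77 ≈ -639.99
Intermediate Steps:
x = 1/77 ≈ 0.012987
x + t(1/F(0, -3))*(-128) = 1/77 + 5*(-128) = 1/77 - 640 = -49279/77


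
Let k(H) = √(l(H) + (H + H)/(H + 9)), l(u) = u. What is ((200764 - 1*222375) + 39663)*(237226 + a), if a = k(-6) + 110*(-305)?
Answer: 3676759152 + 18052*I*√10 ≈ 3.6768e+9 + 57085.0*I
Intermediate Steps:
k(H) = √(H + 2*H/(9 + H)) (k(H) = √(H + (H + H)/(H + 9)) = √(H + (2*H)/(9 + H)) = √(H + 2*H/(9 + H)))
a = -33550 + I*√10 (a = √(-6*(11 - 6)/(9 - 6)) + 110*(-305) = √(-6*5/3) - 33550 = √(-6*⅓*5) - 33550 = √(-10) - 33550 = I*√10 - 33550 = -33550 + I*√10 ≈ -33550.0 + 3.1623*I)
((200764 - 1*222375) + 39663)*(237226 + a) = ((200764 - 1*222375) + 39663)*(237226 + (-33550 + I*√10)) = ((200764 - 222375) + 39663)*(203676 + I*√10) = (-21611 + 39663)*(203676 + I*√10) = 18052*(203676 + I*√10) = 3676759152 + 18052*I*√10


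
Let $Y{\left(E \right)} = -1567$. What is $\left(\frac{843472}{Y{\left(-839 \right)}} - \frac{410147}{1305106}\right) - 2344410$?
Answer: $- \frac{4795656937608201}{2045101102} \approx -2.3449 \cdot 10^{6}$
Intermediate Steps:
$\left(\frac{843472}{Y{\left(-839 \right)}} - \frac{410147}{1305106}\right) - 2344410 = \left(\frac{843472}{-1567} - \frac{410147}{1305106}\right) - 2344410 = \left(843472 \left(- \frac{1}{1567}\right) - \frac{410147}{1305106}\right) - 2344410 = \left(- \frac{843472}{1567} - \frac{410147}{1305106}\right) - 2344410 = - \frac{1101463068381}{2045101102} - 2344410 = - \frac{4795656937608201}{2045101102}$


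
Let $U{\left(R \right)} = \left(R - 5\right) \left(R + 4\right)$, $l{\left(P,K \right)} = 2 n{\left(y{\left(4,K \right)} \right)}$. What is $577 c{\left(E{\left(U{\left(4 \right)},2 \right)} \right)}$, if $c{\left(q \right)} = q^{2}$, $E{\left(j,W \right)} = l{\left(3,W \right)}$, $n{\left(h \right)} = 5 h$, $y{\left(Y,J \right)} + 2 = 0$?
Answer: $230800$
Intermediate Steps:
$y{\left(Y,J \right)} = -2$ ($y{\left(Y,J \right)} = -2 + 0 = -2$)
$l{\left(P,K \right)} = -20$ ($l{\left(P,K \right)} = 2 \cdot 5 \left(-2\right) = 2 \left(-10\right) = -20$)
$U{\left(R \right)} = \left(-5 + R\right) \left(4 + R\right)$
$E{\left(j,W \right)} = -20$
$577 c{\left(E{\left(U{\left(4 \right)},2 \right)} \right)} = 577 \left(-20\right)^{2} = 577 \cdot 400 = 230800$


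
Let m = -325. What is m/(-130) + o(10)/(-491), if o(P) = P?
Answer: 2435/982 ≈ 2.4796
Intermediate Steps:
m/(-130) + o(10)/(-491) = -325/(-130) + 10/(-491) = -325*(-1/130) + 10*(-1/491) = 5/2 - 10/491 = 2435/982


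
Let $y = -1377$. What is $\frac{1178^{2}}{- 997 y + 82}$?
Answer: $\frac{1387684}{1372951} \approx 1.0107$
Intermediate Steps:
$\frac{1178^{2}}{- 997 y + 82} = \frac{1178^{2}}{\left(-997\right) \left(-1377\right) + 82} = \frac{1387684}{1372869 + 82} = \frac{1387684}{1372951}$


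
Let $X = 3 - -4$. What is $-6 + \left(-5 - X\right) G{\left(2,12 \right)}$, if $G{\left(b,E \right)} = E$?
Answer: $-150$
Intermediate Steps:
$X = 7$ ($X = 3 + 4 = 7$)
$-6 + \left(-5 - X\right) G{\left(2,12 \right)} = -6 + \left(-5 - 7\right) 12 = -6 - 144 = -150$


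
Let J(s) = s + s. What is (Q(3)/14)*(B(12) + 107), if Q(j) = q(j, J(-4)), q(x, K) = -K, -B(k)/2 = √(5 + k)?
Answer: 428/7 - 8*√17/7 ≈ 56.431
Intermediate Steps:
J(s) = 2*s
B(k) = -2*√(5 + k)
Q(j) = 8 (Q(j) = -2*(-4) = -1*(-8) = 8)
(Q(3)/14)*(B(12) + 107) = (8/14)*(-2*√(5 + 12) + 107) = (8*(1/14))*(-2*√17 + 107) = 4*(107 - 2*√17)/7 = 428/7 - 8*√17/7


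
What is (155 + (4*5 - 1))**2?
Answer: 30276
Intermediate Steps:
(155 + (4*5 - 1))**2 = (155 + (20 - 1))**2 = (155 + 19)**2 = 174**2 = 30276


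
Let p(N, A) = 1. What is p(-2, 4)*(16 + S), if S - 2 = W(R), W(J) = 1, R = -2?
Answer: 19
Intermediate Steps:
S = 3 (S = 2 + 1 = 3)
p(-2, 4)*(16 + S) = 1*(16 + 3) = 1*19 = 19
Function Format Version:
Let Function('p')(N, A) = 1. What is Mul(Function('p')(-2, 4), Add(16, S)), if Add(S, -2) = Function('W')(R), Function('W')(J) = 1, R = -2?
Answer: 19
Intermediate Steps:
S = 3 (S = Add(2, 1) = 3)
Mul(Function('p')(-2, 4), Add(16, S)) = Mul(1, Add(16, 3)) = Mul(1, 19) = 19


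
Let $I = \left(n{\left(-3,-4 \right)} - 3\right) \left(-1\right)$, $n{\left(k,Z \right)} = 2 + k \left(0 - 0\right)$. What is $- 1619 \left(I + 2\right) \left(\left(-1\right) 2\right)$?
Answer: $9714$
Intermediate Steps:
$n{\left(k,Z \right)} = 2$ ($n{\left(k,Z \right)} = 2 + k \left(0 + 0\right) = 2 + k 0 = 2 + 0 = 2$)
$I = 1$ ($I = \left(2 - 3\right) \left(-1\right) = \left(-1\right) \left(-1\right) = 1$)
$- 1619 \left(I + 2\right) \left(\left(-1\right) 2\right) = - 1619 \left(1 + 2\right) \left(\left(-1\right) 2\right) = - 1619 \cdot 3 \left(-2\right) = \left(-1619\right) \left(-6\right) = 9714$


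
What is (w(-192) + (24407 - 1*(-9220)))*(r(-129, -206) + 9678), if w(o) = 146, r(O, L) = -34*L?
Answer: 563401186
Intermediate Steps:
(w(-192) + (24407 - 1*(-9220)))*(r(-129, -206) + 9678) = (146 + (24407 - 1*(-9220)))*(-34*(-206) + 9678) = (146 + (24407 + 9220))*(7004 + 9678) = (146 + 33627)*16682 = 33773*16682 = 563401186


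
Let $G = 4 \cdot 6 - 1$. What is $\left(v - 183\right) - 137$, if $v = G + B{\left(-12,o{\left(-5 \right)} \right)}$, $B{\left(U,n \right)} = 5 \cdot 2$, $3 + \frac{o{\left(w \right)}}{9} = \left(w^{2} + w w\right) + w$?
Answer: $-287$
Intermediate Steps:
$o{\left(w \right)} = -27 + 9 w + 18 w^{2}$ ($o{\left(w \right)} = -27 + 9 \left(\left(w^{2} + w w\right) + w\right) = -27 + 9 \left(\left(w^{2} + w^{2}\right) + w\right) = -27 + 9 \left(2 w^{2} + w\right) = -27 + 9 \left(w + 2 w^{2}\right) = -27 + \left(9 w + 18 w^{2}\right) = -27 + 9 w + 18 w^{2}$)
$B{\left(U,n \right)} = 10$
$G = 23$ ($G = 24 - 1 = 23$)
$v = 33$ ($v = 23 + 10 = 33$)
$\left(v - 183\right) - 137 = \left(33 - 183\right) - 137 = -150 - 137 = -287$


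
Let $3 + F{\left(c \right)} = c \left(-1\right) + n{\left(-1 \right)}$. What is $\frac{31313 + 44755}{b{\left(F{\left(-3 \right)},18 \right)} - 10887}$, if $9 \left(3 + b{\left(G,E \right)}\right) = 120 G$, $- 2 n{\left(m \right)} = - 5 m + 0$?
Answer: $- \frac{114102}{16385} \approx -6.9638$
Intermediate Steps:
$n{\left(m \right)} = \frac{5 m}{2}$ ($n{\left(m \right)} = - \frac{- 5 m + 0}{2} = - \frac{\left(-5\right) m}{2} = \frac{5 m}{2}$)
$F{\left(c \right)} = - \frac{11}{2} - c$ ($F{\left(c \right)} = -3 + \left(c \left(-1\right) + \frac{5}{2} \left(-1\right)\right) = -3 - \left(\frac{5}{2} + c\right) = - \frac{11}{2} - c$)
$b{\left(G,E \right)} = -3 + \frac{40 G}{3}$ ($b{\left(G,E \right)} = -3 + \frac{120 G}{9} = -3 + \frac{40 G}{3}$)
$\frac{31313 + 44755}{b{\left(F{\left(-3 \right)},18 \right)} - 10887} = \frac{31313 + 44755}{\left(-3 + \frac{40 \left(- \frac{11}{2} - -3\right)}{3}\right) - 10887} = \frac{76068}{\left(-3 + \frac{40 \left(- \frac{11}{2} + 3\right)}{3}\right) - 10887} = \frac{76068}{\left(-3 + \frac{40}{3} \left(- \frac{5}{2}\right)\right) - 10887} = \frac{76068}{\left(-3 - \frac{100}{3}\right) - 10887} = \frac{76068}{- \frac{109}{3} - 10887} = \frac{76068}{- \frac{32770}{3}} = 76068 \left(- \frac{3}{32770}\right) = - \frac{114102}{16385}$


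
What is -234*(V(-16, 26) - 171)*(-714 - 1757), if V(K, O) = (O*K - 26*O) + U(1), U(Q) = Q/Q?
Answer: -729706068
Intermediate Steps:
U(Q) = 1
V(K, O) = 1 - 26*O + K*O (V(K, O) = (O*K - 26*O) + 1 = (K*O - 26*O) + 1 = (-26*O + K*O) + 1 = 1 - 26*O + K*O)
-234*(V(-16, 26) - 171)*(-714 - 1757) = -234*((1 - 26*26 - 16*26) - 171)*(-714 - 1757) = -234*((1 - 676 - 416) - 171)*(-2471) = -234*(-1091 - 171)*(-2471) = -(-295308)*(-2471) = -234*3118402 = -729706068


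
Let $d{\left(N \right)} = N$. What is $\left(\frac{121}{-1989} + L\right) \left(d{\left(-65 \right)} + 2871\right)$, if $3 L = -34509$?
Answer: $- \frac{64200123928}{1989} \approx -3.2278 \cdot 10^{7}$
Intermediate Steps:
$L = -11503$ ($L = \frac{1}{3} \left(-34509\right) = -11503$)
$\left(\frac{121}{-1989} + L\right) \left(d{\left(-65 \right)} + 2871\right) = \left(\frac{121}{-1989} - 11503\right) \left(-65 + 2871\right) = \left(121 \left(- \frac{1}{1989}\right) - 11503\right) 2806 = \left(- \frac{121}{1989} - 11503\right) 2806 = \left(- \frac{22879588}{1989}\right) 2806 = - \frac{64200123928}{1989}$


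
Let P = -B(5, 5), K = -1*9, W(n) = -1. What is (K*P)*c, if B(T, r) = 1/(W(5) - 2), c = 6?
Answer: -18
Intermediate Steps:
K = -9
B(T, r) = -1/3 (B(T, r) = 1/(-1 - 2) = 1/(-3) = -1/3)
P = 1/3 (P = -1*(-1/3) = 1/3 ≈ 0.33333)
(K*P)*c = -9*1/3*6 = -3*6 = -18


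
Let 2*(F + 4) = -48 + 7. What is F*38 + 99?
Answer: -832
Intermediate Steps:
F = -49/2 (F = -4 + (-48 + 7)/2 = -4 + (½)*(-41) = -4 - 41/2 = -49/2 ≈ -24.500)
F*38 + 99 = -49/2*38 + 99 = -931 + 99 = -832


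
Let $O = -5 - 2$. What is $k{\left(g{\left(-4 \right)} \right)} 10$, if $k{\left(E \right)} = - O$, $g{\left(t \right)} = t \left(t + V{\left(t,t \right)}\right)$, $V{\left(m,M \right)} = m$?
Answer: $70$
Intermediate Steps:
$g{\left(t \right)} = 2 t^{2}$ ($g{\left(t \right)} = t \left(t + t\right) = t 2 t = 2 t^{2}$)
$O = -7$
$k{\left(E \right)} = 7$ ($k{\left(E \right)} = \left(-1\right) \left(-7\right) = 7$)
$k{\left(g{\left(-4 \right)} \right)} 10 = 7 \cdot 10 = 70$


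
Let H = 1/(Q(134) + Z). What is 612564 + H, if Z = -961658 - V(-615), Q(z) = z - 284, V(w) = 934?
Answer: 589741090487/962742 ≈ 6.1256e+5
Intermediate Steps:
Q(z) = -284 + z
Z = -962592 (Z = -961658 - 1*934 = -961658 - 934 = -962592)
H = -1/962742 (H = 1/((-284 + 134) - 962592) = 1/(-150 - 962592) = 1/(-962742) = -1/962742 ≈ -1.0387e-6)
612564 + H = 612564 - 1/962742 = 589741090487/962742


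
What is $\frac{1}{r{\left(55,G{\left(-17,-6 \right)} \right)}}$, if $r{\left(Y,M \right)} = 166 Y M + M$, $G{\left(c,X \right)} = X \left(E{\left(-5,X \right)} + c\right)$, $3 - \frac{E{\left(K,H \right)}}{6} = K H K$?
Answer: $- \frac{1}{49362186} \approx -2.0258 \cdot 10^{-8}$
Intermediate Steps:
$E{\left(K,H \right)} = 18 - 6 H K^{2}$ ($E{\left(K,H \right)} = 18 - 6 K H K = 18 - 6 H K^{2}$)
$G{\left(c,X \right)} = X \left(18 + c - 150 X\right)$ ($G{\left(c,X \right)} = X \left(\left(18 - 6 X \left(-5\right)^{2}\right) + c\right) = X \left(\left(18 - 6 X 25\right) + c\right) = X \left(\left(18 - 150 X\right) + c\right) = X \left(18 + c - 150 X\right)$)
$r{\left(Y,M \right)} = M + 166 M Y$ ($r{\left(Y,M \right)} = 166 M Y + M = M + 166 M Y$)
$\frac{1}{r{\left(55,G{\left(-17,-6 \right)} \right)}} = \frac{1}{- 6 \left(18 - 17 - -900\right) \left(1 + 166 \cdot 55\right)} = \frac{1}{- 6 \left(18 - 17 + 900\right) \left(1 + 9130\right)} = \frac{1}{\left(-6\right) 901 \cdot 9131} = \frac{1}{\left(-5406\right) 9131} = \frac{1}{-49362186} = - \frac{1}{49362186}$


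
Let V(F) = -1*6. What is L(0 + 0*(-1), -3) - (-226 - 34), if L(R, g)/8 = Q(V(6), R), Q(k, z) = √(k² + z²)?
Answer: 308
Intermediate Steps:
V(F) = -6
L(R, g) = 8*√(36 + R²) (L(R, g) = 8*√((-6)² + R²) = 8*√(36 + R²))
L(0 + 0*(-1), -3) - (-226 - 34) = 8*√(36 + (0 + 0*(-1))²) - (-226 - 34) = 8*√(36 + (0 + 0)²) - 1*(-260) = 8*√(36 + 0²) + 260 = 8*√(36 + 0) + 260 = 8*√36 + 260 = 8*6 + 260 = 48 + 260 = 308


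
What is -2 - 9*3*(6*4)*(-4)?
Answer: 2590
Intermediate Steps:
-2 - 9*3*(6*4)*(-4) = -2 - 9*3*24*(-4) = -2 - 648*(-4) = -2 - 9*(-288) = -2 + 2592 = 2590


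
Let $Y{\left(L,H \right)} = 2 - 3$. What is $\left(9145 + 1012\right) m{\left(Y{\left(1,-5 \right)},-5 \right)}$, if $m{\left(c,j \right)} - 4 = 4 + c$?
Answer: $71099$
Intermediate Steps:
$Y{\left(L,H \right)} = -1$ ($Y{\left(L,H \right)} = 2 - 3 = -1$)
$m{\left(c,j \right)} = 8 + c$ ($m{\left(c,j \right)} = 4 + \left(4 + c\right) = 8 + c$)
$\left(9145 + 1012\right) m{\left(Y{\left(1,-5 \right)},-5 \right)} = \left(9145 + 1012\right) \left(8 - 1\right) = 10157 \cdot 7 = 71099$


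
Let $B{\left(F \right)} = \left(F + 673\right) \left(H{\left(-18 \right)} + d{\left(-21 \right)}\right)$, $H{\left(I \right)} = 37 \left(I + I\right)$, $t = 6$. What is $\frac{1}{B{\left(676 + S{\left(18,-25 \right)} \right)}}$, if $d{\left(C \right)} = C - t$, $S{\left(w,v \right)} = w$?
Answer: $- \frac{1}{1857753} \approx -5.3828 \cdot 10^{-7}$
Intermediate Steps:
$H{\left(I \right)} = 74 I$ ($H{\left(I \right)} = 37 \cdot 2 I = 74 I$)
$d{\left(C \right)} = -6 + C$ ($d{\left(C \right)} = C - 6 = -6 + C$)
$B{\left(F \right)} = -914607 - 1359 F$ ($B{\left(F \right)} = \left(F + 673\right) \left(74 \left(-18\right) - 27\right) = \left(673 + F\right) \left(-1332 - 27\right) = \left(673 + F\right) \left(-1359\right) = -914607 - 1359 F$)
$\frac{1}{B{\left(676 + S{\left(18,-25 \right)} \right)}} = \frac{1}{-914607 - 1359 \left(676 + 18\right)} = \frac{1}{-914607 - 943146} = \frac{1}{-1857753} = - \frac{1}{1857753}$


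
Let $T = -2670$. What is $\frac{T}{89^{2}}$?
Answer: $- \frac{30}{89} \approx -0.33708$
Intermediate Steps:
$\frac{T}{89^{2}} = - \frac{2670}{89^{2}} = - \frac{2670}{7921} = \left(-2670\right) \frac{1}{7921} = - \frac{30}{89}$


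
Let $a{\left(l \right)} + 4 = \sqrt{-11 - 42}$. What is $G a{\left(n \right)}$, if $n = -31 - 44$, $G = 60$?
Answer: $-240 + 60 i \sqrt{53} \approx -240.0 + 436.81 i$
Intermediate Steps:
$n = -75$
$a{\left(l \right)} = -4 + i \sqrt{53}$ ($a{\left(l \right)} = -4 + \sqrt{-11 - 42} = -4 + \sqrt{-53} = -4 + i \sqrt{53}$)
$G a{\left(n \right)} = 60 \left(-4 + i \sqrt{53}\right) = -240 + 60 i \sqrt{53}$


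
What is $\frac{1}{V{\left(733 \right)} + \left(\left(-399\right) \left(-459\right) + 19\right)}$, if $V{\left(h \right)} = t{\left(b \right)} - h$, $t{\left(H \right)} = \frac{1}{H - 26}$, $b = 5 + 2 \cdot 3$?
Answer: $\frac{15}{2736404} \approx 5.4816 \cdot 10^{-6}$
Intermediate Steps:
$b = 11$ ($b = 5 + 6 = 11$)
$t{\left(H \right)} = \frac{1}{-26 + H}$
$V{\left(h \right)} = - \frac{1}{15} - h$ ($V{\left(h \right)} = \frac{1}{-26 + 11} - h = \frac{1}{-15} - h = - \frac{1}{15} - h$)
$\frac{1}{V{\left(733 \right)} + \left(\left(-399\right) \left(-459\right) + 19\right)} = \frac{1}{\left(- \frac{1}{15} - 733\right) + \left(\left(-399\right) \left(-459\right) + 19\right)} = \frac{1}{\left(- \frac{1}{15} - 733\right) + \left(183141 + 19\right)} = \frac{1}{- \frac{10996}{15} + 183160} = \frac{1}{\frac{2736404}{15}} = \frac{15}{2736404}$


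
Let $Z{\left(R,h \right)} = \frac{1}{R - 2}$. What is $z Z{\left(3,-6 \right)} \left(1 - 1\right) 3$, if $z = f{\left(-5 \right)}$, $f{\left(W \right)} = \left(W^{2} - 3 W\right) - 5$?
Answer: $0$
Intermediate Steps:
$f{\left(W \right)} = -5 + W^{2} - 3 W$
$z = 35$ ($z = -5 + \left(-5\right)^{2} - -15 = -5 + 25 + 15 = 35$)
$Z{\left(R,h \right)} = \frac{1}{-2 + R}$
$z Z{\left(3,-6 \right)} \left(1 - 1\right) 3 = \frac{35}{-2 + 3} \left(1 - 1\right) 3 = \frac{35}{1} \cdot 0 \cdot 3 = 35 \cdot 1 \cdot 0 = 35 \cdot 0 = 0$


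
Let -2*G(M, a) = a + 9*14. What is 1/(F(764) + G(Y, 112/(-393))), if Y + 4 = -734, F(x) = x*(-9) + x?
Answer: -393/2426719 ≈ -0.00016195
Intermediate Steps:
F(x) = -8*x (F(x) = -9*x + x = -8*x)
Y = -738 (Y = -4 - 734 = -738)
G(M, a) = -63 - a/2 (G(M, a) = -(a + 9*14)/2 = -(a + 126)/2 = -(126 + a)/2 = -63 - a/2)
1/(F(764) + G(Y, 112/(-393))) = 1/(-8*764 + (-63 - 56/(-393))) = 1/(-6112 + (-63 - 56*(-1)/393)) = 1/(-6112 + (-63 - 1/2*(-112/393))) = 1/(-6112 + (-63 + 56/393)) = 1/(-6112 - 24703/393) = 1/(-2426719/393) = -393/2426719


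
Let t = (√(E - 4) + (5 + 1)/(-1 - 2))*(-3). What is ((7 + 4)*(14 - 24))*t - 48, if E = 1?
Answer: -708 + 330*I*√3 ≈ -708.0 + 571.58*I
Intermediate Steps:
t = 6 - 3*I*√3 (t = (√(1 - 4) + (5 + 1)/(-1 - 2))*(-3) = (√(-3) + 6/(-3))*(-3) = (I*√3 + 6*(-⅓))*(-3) = (I*√3 - 2)*(-3) = (-2 + I*√3)*(-3) = 6 - 3*I*√3 ≈ 6.0 - 5.1962*I)
((7 + 4)*(14 - 24))*t - 48 = ((7 + 4)*(14 - 24))*(6 - 3*I*√3) - 48 = (11*(-10))*(6 - 3*I*√3) - 48 = -110*(6 - 3*I*√3) - 48 = (-660 + 330*I*√3) - 48 = -708 + 330*I*√3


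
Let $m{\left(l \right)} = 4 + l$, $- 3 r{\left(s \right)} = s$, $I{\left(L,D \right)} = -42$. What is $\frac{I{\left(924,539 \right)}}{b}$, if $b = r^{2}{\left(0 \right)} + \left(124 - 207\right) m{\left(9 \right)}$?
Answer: $\frac{42}{1079} \approx 0.038925$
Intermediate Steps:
$r{\left(s \right)} = - \frac{s}{3}$
$b = -1079$ ($b = \left(\left(- \frac{1}{3}\right) 0\right)^{2} + \left(124 - 207\right) \left(4 + 9\right) = 0^{2} + \left(124 - 207\right) 13 = 0 - 1079 = -1079$)
$\frac{I{\left(924,539 \right)}}{b} = - \frac{42}{-1079} = \left(-42\right) \left(- \frac{1}{1079}\right) = \frac{42}{1079}$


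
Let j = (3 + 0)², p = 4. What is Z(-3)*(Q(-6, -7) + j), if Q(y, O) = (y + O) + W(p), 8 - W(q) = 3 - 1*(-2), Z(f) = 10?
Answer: -10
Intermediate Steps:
W(q) = 3 (W(q) = 8 - (3 - 1*(-2)) = 8 - (3 + 2) = 8 - 1*5 = 8 - 5 = 3)
Q(y, O) = 3 + O + y (Q(y, O) = (y + O) + 3 = (O + y) + 3 = 3 + O + y)
j = 9 (j = 3² = 9)
Z(-3)*(Q(-6, -7) + j) = 10*((3 - 7 - 6) + 9) = 10*(-10 + 9) = 10*(-1) = -10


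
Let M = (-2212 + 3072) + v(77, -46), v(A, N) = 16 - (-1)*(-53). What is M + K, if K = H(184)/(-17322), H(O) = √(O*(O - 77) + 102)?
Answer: 823 - √19790/17322 ≈ 822.99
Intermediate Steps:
v(A, N) = -37 (v(A, N) = 16 - 1*53 = 16 - 53 = -37)
H(O) = √(102 + O*(-77 + O)) (H(O) = √(O*(-77 + O) + 102) = √(102 + O*(-77 + O)))
M = 823 (M = (-2212 + 3072) - 37 = 860 - 37 = 823)
K = -√19790/17322 (K = √(102 + 184² - 77*184)/(-17322) = √(102 + 33856 - 14168)*(-1/17322) = √19790*(-1/17322) = -√19790/17322 ≈ -0.0081213)
M + K = 823 - √19790/17322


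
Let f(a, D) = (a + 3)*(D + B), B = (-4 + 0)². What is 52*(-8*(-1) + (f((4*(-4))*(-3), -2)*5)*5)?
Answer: 928616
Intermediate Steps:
B = 16 (B = (-4)² = 16)
f(a, D) = (3 + a)*(16 + D) (f(a, D) = (a + 3)*(D + 16) = (3 + a)*(16 + D))
52*(-8*(-1) + (f((4*(-4))*(-3), -2)*5)*5) = 52*(-8*(-1) + ((48 + 3*(-2) + 16*((4*(-4))*(-3)) - 2*4*(-4)*(-3))*5)*5) = 52*(8 + ((48 - 6 + 16*(-16*(-3)) - (-32)*(-3))*5)*5) = 52*(8 + ((48 - 6 + 16*48 - 2*48)*5)*5) = 52*(8 + ((48 - 6 + 768 - 96)*5)*5) = 52*(8 + (714*5)*5) = 52*(8 + 3570*5) = 52*(8 + 17850) = 52*17858 = 928616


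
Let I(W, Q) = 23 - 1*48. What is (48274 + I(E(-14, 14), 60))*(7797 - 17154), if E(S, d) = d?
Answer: -451465893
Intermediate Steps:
I(W, Q) = -25 (I(W, Q) = 23 - 48 = -25)
(48274 + I(E(-14, 14), 60))*(7797 - 17154) = (48274 - 25)*(7797 - 17154) = 48249*(-9357) = -451465893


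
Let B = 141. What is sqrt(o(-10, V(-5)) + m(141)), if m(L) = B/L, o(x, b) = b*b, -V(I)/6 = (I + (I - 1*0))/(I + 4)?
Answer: sqrt(3601) ≈ 60.008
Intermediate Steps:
V(I) = -12*I/(4 + I) (V(I) = -6*(I + (I - 1*0))/(I + 4) = -6*(I + (I + 0))/(4 + I) = -6*(I + I)/(4 + I) = -6*2*I/(4 + I) = -12*I/(4 + I))
o(x, b) = b**2
m(L) = 141/L
sqrt(o(-10, V(-5)) + m(141)) = sqrt((-12*(-5)/(4 - 5))**2 + 141/141) = sqrt((-12*(-5)/(-1))**2 + 141*(1/141)) = sqrt((-12*(-5)*(-1))**2 + 1) = sqrt((-60)**2 + 1) = sqrt(3600 + 1) = sqrt(3601)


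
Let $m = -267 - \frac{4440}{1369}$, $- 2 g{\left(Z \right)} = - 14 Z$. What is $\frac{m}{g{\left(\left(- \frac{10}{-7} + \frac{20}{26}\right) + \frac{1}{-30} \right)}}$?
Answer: $- \frac{3899610}{218633} \approx -17.836$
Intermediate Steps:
$g{\left(Z \right)} = 7 Z$ ($g{\left(Z \right)} = - \frac{\left(-14\right) Z}{2} = 7 Z$)
$m = - \frac{9999}{37}$ ($m = -267 - \frac{120}{37} = - \frac{9999}{37} \approx -270.24$)
$\frac{m}{g{\left(\left(- \frac{10}{-7} + \frac{20}{26}\right) + \frac{1}{-30} \right)}} = - \frac{9999}{37 \cdot 7 \left(\left(- \frac{10}{-7} + \frac{20}{26}\right) + \frac{1}{-30}\right)} = - \frac{9999}{37 \cdot 7 \left(\left(\left(-10\right) \left(- \frac{1}{7}\right) + 20 \cdot \frac{1}{26}\right) - \frac{1}{30}\right)} = - \frac{9999}{37 \cdot 7 \left(\left(\frac{10}{7} + \frac{10}{13}\right) - \frac{1}{30}\right)} = - \frac{9999}{37 \cdot 7 \left(\frac{200}{91} - \frac{1}{30}\right)} = - \frac{9999}{37 \cdot 7 \cdot \frac{5909}{2730}} = - \frac{9999}{37 \cdot \frac{5909}{390}} = \left(- \frac{9999}{37}\right) \frac{390}{5909} = - \frac{3899610}{218633}$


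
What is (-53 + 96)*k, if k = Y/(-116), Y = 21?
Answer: -903/116 ≈ -7.7845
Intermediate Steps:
k = -21/116 (k = 21/(-116) = 21*(-1/116) = -21/116 ≈ -0.18103)
(-53 + 96)*k = (-53 + 96)*(-21/116) = 43*(-21/116) = -903/116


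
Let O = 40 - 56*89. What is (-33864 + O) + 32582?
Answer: -6226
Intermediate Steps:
O = -4944 (O = 40 - 4984 = -4944)
(-33864 + O) + 32582 = (-33864 - 4944) + 32582 = -38808 + 32582 = -6226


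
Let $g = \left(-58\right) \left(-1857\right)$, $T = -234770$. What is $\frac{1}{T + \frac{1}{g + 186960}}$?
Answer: $- \frac{294666}{69178736819} \approx -4.2595 \cdot 10^{-6}$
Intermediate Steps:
$g = 107706$
$\frac{1}{T + \frac{1}{g + 186960}} = \frac{1}{-234770 + \frac{1}{107706 + 186960}} = \frac{1}{-234770 + \frac{1}{294666}} = \frac{1}{- \frac{69178736819}{294666}} = - \frac{294666}{69178736819}$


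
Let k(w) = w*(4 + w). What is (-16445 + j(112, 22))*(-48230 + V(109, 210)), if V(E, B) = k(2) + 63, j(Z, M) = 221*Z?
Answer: -400023585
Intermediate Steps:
V(E, B) = 75 (V(E, B) = 2*(4 + 2) + 63 = 2*6 + 63 = 12 + 63 = 75)
(-16445 + j(112, 22))*(-48230 + V(109, 210)) = (-16445 + 221*112)*(-48230 + 75) = (-16445 + 24752)*(-48155) = 8307*(-48155) = -400023585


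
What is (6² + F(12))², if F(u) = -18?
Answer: 324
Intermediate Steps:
(6² + F(12))² = (6² - 18)² = (36 - 18)² = 18² = 324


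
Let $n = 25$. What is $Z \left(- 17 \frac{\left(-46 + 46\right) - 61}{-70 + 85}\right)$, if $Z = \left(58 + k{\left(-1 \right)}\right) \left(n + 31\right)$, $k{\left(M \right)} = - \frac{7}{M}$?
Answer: $\frac{754936}{3} \approx 2.5165 \cdot 10^{5}$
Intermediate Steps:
$Z = 3640$ ($Z = \left(58 - \frac{7}{-1}\right) \left(25 + 31\right) = \left(58 - -7\right) 56 = \left(58 + 7\right) 56 = 65 \cdot 56 = 3640$)
$Z \left(- 17 \frac{\left(-46 + 46\right) - 61}{-70 + 85}\right) = 3640 \left(- 17 \frac{\left(-46 + 46\right) - 61}{-70 + 85}\right) = 3640 \left(- 17 \frac{0 - 61}{15}\right) = 3640 \left(- 17 \left(\left(-61\right) \frac{1}{15}\right)\right) = 3640 \left(\left(-17\right) \left(- \frac{61}{15}\right)\right) = 3640 \cdot \frac{1037}{15} = \frac{754936}{3}$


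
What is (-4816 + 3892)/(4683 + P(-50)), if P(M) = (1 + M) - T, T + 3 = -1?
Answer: -154/773 ≈ -0.19922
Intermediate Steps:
T = -4 (T = -3 - 1 = -4)
P(M) = 5 + M (P(M) = (1 + M) - 1*(-4) = (1 + M) + 4 = 5 + M)
(-4816 + 3892)/(4683 + P(-50)) = (-4816 + 3892)/(4683 + (5 - 50)) = -924/(4683 - 45) = -924/4638 = -924*1/4638 = -154/773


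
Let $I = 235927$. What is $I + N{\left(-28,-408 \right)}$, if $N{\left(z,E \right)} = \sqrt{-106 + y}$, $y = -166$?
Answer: $235927 + 4 i \sqrt{17} \approx 2.3593 \cdot 10^{5} + 16.492 i$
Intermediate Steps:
$N{\left(z,E \right)} = 4 i \sqrt{17}$ ($N{\left(z,E \right)} = \sqrt{-106 - 166} = \sqrt{-272} = 4 i \sqrt{17}$)
$I + N{\left(-28,-408 \right)} = 235927 + 4 i \sqrt{17}$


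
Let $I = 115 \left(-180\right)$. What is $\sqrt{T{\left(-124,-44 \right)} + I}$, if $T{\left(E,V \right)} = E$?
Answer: $2 i \sqrt{5206} \approx 144.31 i$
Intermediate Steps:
$I = -20700$
$\sqrt{T{\left(-124,-44 \right)} + I} = \sqrt{-124 - 20700} = \sqrt{-20824} = 2 i \sqrt{5206}$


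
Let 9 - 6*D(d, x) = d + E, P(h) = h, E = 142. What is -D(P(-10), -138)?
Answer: 41/2 ≈ 20.500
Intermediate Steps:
D(d, x) = -133/6 - d/6 (D(d, x) = 3/2 - (d + 142)/6 = 3/2 - (142 + d)/6 = 3/2 + (-71/3 - d/6) = -133/6 - d/6)
-D(P(-10), -138) = -(-133/6 - ⅙*(-10)) = -(-133/6 + 5/3) = -1*(-41/2) = 41/2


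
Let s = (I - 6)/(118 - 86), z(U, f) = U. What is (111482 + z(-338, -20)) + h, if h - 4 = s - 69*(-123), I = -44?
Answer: 1914135/16 ≈ 1.1963e+5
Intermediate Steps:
s = -25/16 (s = (-44 - 6)/(118 - 86) = -50/32 = -50*1/32 = -25/16 ≈ -1.5625)
h = 135831/16 (h = 4 + (-25/16 - 69*(-123)) = 4 + (-25/16 + 8487) = 4 + 135767/16 = 135831/16 ≈ 8489.4)
(111482 + z(-338, -20)) + h = (111482 - 338) + 135831/16 = 111144 + 135831/16 = 1914135/16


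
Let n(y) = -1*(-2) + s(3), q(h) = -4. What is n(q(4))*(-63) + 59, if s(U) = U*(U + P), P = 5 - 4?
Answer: -823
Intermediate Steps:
P = 1
s(U) = U*(1 + U) (s(U) = U*(U + 1) = U*(1 + U))
n(y) = 14 (n(y) = -1*(-2) + 3*(1 + 3) = 2 + 3*4 = 2 + 12 = 14)
n(q(4))*(-63) + 59 = 14*(-63) + 59 = -882 + 59 = -823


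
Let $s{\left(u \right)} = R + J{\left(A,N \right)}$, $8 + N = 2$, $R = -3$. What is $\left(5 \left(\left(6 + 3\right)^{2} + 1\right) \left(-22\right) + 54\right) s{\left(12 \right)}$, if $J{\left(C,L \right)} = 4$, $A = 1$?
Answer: $-8966$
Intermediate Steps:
$N = -6$ ($N = -8 + 2 = -6$)
$s{\left(u \right)} = 1$ ($s{\left(u \right)} = -3 + 4 = 1$)
$\left(5 \left(\left(6 + 3\right)^{2} + 1\right) \left(-22\right) + 54\right) s{\left(12 \right)} = \left(5 \left(\left(6 + 3\right)^{2} + 1\right) \left(-22\right) + 54\right) 1 = \left(5 \left(9^{2} + 1\right) \left(-22\right) + 54\right) 1 = \left(5 \left(81 + 1\right) \left(-22\right) + 54\right) 1 = \left(5 \cdot 82 \left(-22\right) + 54\right) 1 = \left(410 \left(-22\right) + 54\right) 1 = \left(-9020 + 54\right) 1 = \left(-8966\right) 1 = -8966$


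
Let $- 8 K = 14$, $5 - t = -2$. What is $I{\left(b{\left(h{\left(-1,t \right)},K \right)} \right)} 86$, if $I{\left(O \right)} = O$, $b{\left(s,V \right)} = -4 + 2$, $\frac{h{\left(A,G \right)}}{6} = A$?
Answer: $-172$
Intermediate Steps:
$t = 7$ ($t = 5 - -2 = 5 + 2 = 7$)
$K = - \frac{7}{4}$ ($K = \left(- \frac{1}{8}\right) 14 = - \frac{7}{4} \approx -1.75$)
$h{\left(A,G \right)} = 6 A$
$b{\left(s,V \right)} = -2$
$I{\left(b{\left(h{\left(-1,t \right)},K \right)} \right)} 86 = \left(-2\right) 86 = -172$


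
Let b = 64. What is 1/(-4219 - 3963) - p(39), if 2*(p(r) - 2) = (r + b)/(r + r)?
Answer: -1697843/638196 ≈ -2.6604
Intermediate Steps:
p(r) = 2 + (64 + r)/(4*r) (p(r) = 2 + ((r + 64)/(r + r))/2 = 2 + ((64 + r)/((2*r)))/2 = 2 + ((64 + r)*(1/(2*r)))/2 = 2 + ((64 + r)/(2*r))/2 = 2 + (64 + r)/(4*r))
1/(-4219 - 3963) - p(39) = 1/(-4219 - 3963) - (9/4 + 16/39) = 1/(-8182) - (9/4 + 16*(1/39)) = -1/8182 - (9/4 + 16/39) = -1/8182 - 1*415/156 = -1/8182 - 415/156 = -1697843/638196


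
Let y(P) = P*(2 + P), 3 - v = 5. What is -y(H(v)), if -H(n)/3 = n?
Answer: -48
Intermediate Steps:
v = -2 (v = 3 - 1*5 = 3 - 5 = -2)
H(n) = -3*n
-y(H(v)) = -(-3*(-2))*(2 - 3*(-2)) = -6*(2 + 6) = -6*8 = -1*48 = -48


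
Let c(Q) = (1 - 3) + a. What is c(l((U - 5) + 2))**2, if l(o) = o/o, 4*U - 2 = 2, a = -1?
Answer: 9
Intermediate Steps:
U = 1 (U = 1/2 + (1/4)*2 = 1/2 + 1/2 = 1)
l(o) = 1
c(Q) = -3 (c(Q) = (1 - 3) - 1 = -2 - 1 = -3)
c(l((U - 5) + 2))**2 = (-3)**2 = 9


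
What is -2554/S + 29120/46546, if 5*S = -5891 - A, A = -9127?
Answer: -125040025/37655714 ≈ -3.3206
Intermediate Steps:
S = 3236/5 (S = (-5891 - 1*(-9127))/5 = (-5891 + 9127)/5 = (⅕)*3236 = 3236/5 ≈ 647.20)
-2554/S + 29120/46546 = -2554/3236/5 + 29120/46546 = -2554*5/3236 + 29120*(1/46546) = -6385/1618 + 14560/23273 = -125040025/37655714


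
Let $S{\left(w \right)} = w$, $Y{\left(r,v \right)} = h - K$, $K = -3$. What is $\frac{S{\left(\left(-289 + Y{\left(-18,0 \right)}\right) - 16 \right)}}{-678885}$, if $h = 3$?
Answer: $\frac{299}{678885} \approx 0.00044043$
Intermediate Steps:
$Y{\left(r,v \right)} = 6$ ($Y{\left(r,v \right)} = 3 - -3 = 3 + 3 = 6$)
$\frac{S{\left(\left(-289 + Y{\left(-18,0 \right)}\right) - 16 \right)}}{-678885} = \frac{\left(-289 + 6\right) - 16}{-678885} = \left(-283 - 16\right) \left(- \frac{1}{678885}\right) = \left(-299\right) \left(- \frac{1}{678885}\right) = \frac{299}{678885}$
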